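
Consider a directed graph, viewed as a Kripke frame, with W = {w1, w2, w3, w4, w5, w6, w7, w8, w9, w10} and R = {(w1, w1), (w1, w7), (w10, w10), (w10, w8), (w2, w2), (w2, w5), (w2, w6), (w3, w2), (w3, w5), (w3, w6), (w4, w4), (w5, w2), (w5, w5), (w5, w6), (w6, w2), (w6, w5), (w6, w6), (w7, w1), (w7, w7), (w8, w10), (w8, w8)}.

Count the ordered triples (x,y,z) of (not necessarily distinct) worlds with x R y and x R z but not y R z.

0

R is Euclidean; there are no such tuples.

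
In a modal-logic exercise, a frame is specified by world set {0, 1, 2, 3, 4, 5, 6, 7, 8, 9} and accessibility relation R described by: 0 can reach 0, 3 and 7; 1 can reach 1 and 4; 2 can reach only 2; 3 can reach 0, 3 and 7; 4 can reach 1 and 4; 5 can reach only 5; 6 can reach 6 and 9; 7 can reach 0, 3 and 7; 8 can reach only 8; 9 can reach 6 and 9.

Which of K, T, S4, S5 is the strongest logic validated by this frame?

S5

Reflexive (axiom T): yes — every world is R-related to itself.
Transitive (axiom 4): yes — every two-step R-path is closed by a direct edge.
Euclidean (axiom 5): yes — any two successors of a common world are R-related.
So F validates K, T, S4, S5. The strongest is S5.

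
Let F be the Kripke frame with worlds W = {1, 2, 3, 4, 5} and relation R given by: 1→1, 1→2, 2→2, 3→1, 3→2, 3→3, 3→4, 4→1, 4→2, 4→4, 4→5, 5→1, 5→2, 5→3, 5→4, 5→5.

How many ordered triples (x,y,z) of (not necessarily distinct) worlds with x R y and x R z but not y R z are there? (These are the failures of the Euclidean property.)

Enumerating: (1,2,1), (3,1,3), (3,1,4), (3,2,1), (3,2,3), (3,2,4), (3,4,3), (4,1,4), (4,1,5), (4,2,1), (4,2,4), (4,2,5), … and 9 more.
Total: 21.

21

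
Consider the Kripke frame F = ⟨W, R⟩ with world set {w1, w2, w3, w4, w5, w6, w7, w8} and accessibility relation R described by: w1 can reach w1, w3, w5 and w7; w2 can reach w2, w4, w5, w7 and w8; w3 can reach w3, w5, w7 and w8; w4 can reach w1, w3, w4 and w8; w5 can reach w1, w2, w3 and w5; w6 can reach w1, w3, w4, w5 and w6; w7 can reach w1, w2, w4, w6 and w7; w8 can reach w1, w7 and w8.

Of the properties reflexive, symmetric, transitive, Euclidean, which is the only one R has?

reflexive

Reflexive: yes — every world is R-related to itself.
Symmetric: no — w1 R w3 but not w3 R w1.
Transitive: no — w1 R w3 and w3 R w8, but not w1 R w8.
Euclidean: no — w1 R w5 and w1 R w7, but not w5 R w7.
Only reflexive holds.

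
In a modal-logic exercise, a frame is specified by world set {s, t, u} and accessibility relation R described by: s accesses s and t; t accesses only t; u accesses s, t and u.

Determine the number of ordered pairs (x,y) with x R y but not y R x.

3

Enumerating: (s,t), (u,s), (u,t).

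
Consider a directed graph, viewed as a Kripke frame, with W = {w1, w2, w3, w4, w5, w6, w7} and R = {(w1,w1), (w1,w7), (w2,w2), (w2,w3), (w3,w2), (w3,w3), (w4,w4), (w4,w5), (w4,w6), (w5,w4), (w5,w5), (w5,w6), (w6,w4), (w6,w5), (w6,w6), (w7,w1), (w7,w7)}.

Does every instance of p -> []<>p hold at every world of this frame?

Yes

The schema B characterises exactly the symmetric frames.
Symmetric: yes — every pair in R has its reverse in R.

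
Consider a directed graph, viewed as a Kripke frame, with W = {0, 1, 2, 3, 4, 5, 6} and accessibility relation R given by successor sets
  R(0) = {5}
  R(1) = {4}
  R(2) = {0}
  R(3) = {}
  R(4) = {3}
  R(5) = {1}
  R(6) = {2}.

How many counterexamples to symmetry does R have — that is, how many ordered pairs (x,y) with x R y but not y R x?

6

Enumerating: (0,5), (1,4), (2,0), (4,3), (5,1), (6,2).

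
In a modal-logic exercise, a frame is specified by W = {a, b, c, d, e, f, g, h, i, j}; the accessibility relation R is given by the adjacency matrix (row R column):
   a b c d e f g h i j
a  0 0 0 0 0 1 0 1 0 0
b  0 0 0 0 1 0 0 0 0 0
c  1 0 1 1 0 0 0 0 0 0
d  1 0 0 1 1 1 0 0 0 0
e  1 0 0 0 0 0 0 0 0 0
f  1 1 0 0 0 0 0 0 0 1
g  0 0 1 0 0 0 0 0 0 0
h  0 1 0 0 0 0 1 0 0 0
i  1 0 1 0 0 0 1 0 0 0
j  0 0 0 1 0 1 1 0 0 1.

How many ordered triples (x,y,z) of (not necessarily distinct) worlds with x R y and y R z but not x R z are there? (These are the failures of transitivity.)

Enumerating: (a,f,a), (a,f,b), (a,f,j), (a,h,b), (a,h,g), (b,e,a), (c,a,f), (c,a,h), (c,d,e), (c,d,f), (d,a,h), (d,f,b), … and 21 more.
Total: 33.

33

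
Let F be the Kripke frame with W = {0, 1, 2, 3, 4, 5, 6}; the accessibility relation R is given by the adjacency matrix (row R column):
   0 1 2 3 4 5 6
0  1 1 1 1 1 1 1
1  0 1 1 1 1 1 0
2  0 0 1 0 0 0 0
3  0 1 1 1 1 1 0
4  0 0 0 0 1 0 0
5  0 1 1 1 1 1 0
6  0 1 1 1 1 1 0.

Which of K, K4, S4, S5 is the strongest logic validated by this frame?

K4

Transitive (axiom 4): yes — every two-step R-path is closed by a direct edge.
Reflexive (axiom T): no — 6 is not related to itself.
Euclidean (axiom 5): no — 0 R 1 and 0 R 6, but not 1 R 6.
So F validates K, K4; S4 would additionally require R to be reflexive. The strongest is K4.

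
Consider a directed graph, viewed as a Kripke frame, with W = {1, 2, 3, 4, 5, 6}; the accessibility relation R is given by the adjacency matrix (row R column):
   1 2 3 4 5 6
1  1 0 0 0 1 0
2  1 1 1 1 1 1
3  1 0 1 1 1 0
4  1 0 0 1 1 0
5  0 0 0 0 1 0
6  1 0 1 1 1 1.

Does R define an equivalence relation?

No

Reflexive: yes — every world is R-related to itself.
Symmetric: no — 1 R 5 but not 5 R 1.
Transitive: yes — every two-step R-path is closed by a direct edge.
So R is not an equivalence relation.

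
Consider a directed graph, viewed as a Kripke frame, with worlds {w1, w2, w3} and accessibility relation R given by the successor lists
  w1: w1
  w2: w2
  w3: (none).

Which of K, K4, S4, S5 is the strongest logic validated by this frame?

Transitive (axiom 4): yes — every two-step R-path is closed by a direct edge.
Reflexive (axiom T): no — w3 is not related to itself.
Euclidean (axiom 5): yes — any two successors of a common world are R-related.
So F validates K, K4; S4 would additionally require R to be reflexive. The strongest is K4.

K4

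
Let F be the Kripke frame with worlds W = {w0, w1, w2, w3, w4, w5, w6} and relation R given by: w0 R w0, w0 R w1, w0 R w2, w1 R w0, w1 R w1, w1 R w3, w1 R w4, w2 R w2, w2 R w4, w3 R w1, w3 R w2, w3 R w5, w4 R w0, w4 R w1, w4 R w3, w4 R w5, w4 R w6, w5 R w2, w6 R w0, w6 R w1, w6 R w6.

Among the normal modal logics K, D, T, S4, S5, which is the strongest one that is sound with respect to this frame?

D

Serial (axiom D): yes — every world has a successor (e.g. w0 R w0).
Reflexive (axiom T): no — w3 is not related to itself.
Transitive (axiom 4): no — w0 R w1 and w1 R w3, but not w0 R w3.
Euclidean (axiom 5): no — w0 R w1 and w0 R w2, but not w1 R w2.
So F validates K, D; T would additionally require R to be reflexive. The strongest is D.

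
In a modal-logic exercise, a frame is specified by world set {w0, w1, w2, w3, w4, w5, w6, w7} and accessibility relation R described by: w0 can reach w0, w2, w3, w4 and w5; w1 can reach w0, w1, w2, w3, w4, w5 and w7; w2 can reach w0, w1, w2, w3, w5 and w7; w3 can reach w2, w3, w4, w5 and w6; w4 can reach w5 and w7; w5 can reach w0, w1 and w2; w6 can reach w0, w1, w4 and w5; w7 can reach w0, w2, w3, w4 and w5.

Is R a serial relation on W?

Serial: yes — every world has a successor (e.g. w0 R w0).

Yes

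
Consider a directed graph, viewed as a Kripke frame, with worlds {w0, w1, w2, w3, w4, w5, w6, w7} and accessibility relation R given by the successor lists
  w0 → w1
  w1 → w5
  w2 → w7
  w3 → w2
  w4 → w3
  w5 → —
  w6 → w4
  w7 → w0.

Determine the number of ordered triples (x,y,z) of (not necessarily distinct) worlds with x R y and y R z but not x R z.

Enumerating: (w0,w1,w5), (w2,w7,w0), (w3,w2,w7), (w4,w3,w2), (w6,w4,w3), (w7,w0,w1).

6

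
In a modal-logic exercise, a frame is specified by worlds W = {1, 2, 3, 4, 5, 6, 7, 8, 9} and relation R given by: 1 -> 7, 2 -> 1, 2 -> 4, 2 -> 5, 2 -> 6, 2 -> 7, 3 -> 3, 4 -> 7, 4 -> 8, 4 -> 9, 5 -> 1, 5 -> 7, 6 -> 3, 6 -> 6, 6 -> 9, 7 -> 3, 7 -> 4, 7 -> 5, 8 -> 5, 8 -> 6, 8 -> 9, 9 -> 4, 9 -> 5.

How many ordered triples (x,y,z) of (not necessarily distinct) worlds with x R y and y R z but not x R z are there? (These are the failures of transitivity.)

Enumerating: (1,7,3), (1,7,4), (1,7,5), (2,4,8), (2,4,9), (2,6,3), (2,6,9), (2,7,3), (4,7,3), (4,7,4), (4,7,5), (4,8,5), … and 22 more.
Total: 34.

34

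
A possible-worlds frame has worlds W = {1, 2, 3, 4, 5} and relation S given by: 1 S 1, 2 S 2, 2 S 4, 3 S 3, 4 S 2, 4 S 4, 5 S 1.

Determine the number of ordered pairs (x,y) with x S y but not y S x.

Enumerating: (5,1).

1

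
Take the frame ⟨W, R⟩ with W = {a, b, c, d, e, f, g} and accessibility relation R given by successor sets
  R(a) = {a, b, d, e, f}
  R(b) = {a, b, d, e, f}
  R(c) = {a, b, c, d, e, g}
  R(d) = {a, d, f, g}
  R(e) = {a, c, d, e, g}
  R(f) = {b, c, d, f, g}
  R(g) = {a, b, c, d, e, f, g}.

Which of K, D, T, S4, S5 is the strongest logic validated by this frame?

Serial (axiom D): yes — every world has a successor (e.g. a R a).
Reflexive (axiom T): yes — every world is R-related to itself.
Transitive (axiom 4): no — a R d and d R g, but not a R g.
Euclidean (axiom 5): no — a R d and a R b, but not d R b.
So F validates K, D, T; S4 would additionally require R to be transitive. The strongest is T.

T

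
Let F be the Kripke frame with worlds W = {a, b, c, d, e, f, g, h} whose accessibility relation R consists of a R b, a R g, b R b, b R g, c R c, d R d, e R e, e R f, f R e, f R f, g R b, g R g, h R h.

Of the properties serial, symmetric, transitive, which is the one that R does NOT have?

Serial: yes — every world has a successor (e.g. a R b).
Symmetric: no — a R b but not b R a.
Transitive: yes — every two-step R-path is closed by a direct edge.
Only symmetric fails.

symmetric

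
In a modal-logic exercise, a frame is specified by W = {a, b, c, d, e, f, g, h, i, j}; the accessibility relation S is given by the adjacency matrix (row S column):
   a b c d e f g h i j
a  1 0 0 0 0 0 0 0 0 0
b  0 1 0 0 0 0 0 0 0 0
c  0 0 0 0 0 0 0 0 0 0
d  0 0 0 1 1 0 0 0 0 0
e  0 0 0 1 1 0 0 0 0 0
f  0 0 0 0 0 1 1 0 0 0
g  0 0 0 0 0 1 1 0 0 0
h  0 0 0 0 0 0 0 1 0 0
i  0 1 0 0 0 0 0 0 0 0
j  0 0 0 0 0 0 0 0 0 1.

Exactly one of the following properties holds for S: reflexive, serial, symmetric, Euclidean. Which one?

Reflexive: no — c is not related to itself.
Serial: no — c has no S-successor.
Symmetric: no — i S b but not b S i.
Euclidean: yes — any two successors of a common world are S-related.
Only Euclidean holds.

Euclidean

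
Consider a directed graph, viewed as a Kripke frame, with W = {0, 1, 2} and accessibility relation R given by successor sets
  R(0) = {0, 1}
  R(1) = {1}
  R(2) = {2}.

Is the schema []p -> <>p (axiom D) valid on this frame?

The schema D characterises exactly the serial frames.
Serial: yes — every world has a successor (e.g. 0 R 0).

Yes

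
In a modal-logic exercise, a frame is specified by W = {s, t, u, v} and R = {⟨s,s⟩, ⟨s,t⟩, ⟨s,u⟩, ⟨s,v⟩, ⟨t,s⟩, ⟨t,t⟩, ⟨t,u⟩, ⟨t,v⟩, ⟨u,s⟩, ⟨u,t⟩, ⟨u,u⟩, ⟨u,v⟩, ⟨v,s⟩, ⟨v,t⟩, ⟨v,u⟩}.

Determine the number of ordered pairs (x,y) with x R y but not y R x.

0

R is symmetric; there are no such tuples.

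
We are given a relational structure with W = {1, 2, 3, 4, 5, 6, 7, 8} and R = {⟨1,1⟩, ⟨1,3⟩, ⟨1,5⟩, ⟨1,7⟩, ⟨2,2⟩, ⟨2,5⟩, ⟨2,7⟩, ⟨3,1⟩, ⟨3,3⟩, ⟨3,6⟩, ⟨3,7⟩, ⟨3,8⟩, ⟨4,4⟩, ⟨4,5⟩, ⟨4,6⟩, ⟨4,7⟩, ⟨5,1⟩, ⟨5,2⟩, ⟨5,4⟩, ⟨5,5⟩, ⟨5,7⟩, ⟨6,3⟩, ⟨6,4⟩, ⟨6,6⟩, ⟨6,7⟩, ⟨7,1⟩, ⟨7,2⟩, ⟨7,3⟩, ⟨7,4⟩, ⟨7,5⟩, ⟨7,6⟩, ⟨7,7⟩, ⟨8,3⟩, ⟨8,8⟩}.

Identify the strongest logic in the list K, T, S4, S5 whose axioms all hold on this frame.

Reflexive (axiom T): yes — every world is R-related to itself.
Transitive (axiom 4): no — 1 R 3 and 3 R 6, but not 1 R 6.
Euclidean (axiom 5): no — 1 R 3 and 1 R 5, but not 3 R 5.
So F validates K, T; S4 would additionally require R to be transitive. The strongest is T.

T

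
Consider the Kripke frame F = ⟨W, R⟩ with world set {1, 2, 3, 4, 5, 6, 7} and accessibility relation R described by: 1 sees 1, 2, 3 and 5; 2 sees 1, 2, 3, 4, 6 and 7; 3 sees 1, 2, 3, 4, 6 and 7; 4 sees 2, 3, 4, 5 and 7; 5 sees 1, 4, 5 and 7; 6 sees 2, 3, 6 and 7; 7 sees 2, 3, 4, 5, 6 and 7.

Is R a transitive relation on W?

Transitive: no — 1 R 2 and 2 R 4, but not 1 R 4.

No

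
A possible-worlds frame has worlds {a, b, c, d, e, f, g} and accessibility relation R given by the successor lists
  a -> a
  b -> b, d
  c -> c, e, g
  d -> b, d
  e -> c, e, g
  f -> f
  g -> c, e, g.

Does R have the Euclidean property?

Euclidean: yes — any two successors of a common world are R-related.

Yes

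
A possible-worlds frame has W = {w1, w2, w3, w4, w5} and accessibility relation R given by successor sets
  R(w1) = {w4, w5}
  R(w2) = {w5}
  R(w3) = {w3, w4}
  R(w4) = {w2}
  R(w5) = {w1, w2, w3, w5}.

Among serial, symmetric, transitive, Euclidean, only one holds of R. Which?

serial

Serial: yes — every world has a successor (e.g. w1 R w4).
Symmetric: no — w1 R w4 but not w4 R w1.
Transitive: no — w1 R w4 and w4 R w2, but not w1 R w2.
Euclidean: no — w1 R w4 and w1 R w5, but not w4 R w5.
Only serial holds.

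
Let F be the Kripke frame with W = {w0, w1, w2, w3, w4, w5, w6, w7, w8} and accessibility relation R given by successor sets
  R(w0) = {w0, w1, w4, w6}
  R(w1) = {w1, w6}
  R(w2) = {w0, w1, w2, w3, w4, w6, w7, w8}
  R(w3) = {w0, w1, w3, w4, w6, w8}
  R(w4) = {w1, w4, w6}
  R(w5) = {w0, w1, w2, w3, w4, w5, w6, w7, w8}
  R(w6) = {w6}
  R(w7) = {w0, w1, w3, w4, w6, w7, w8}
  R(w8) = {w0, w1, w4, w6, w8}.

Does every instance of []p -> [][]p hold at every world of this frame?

Axiom 4 corresponds to the accessibility relation being transitive.
Transitive: yes — every two-step R-path is closed by a direct edge.

Yes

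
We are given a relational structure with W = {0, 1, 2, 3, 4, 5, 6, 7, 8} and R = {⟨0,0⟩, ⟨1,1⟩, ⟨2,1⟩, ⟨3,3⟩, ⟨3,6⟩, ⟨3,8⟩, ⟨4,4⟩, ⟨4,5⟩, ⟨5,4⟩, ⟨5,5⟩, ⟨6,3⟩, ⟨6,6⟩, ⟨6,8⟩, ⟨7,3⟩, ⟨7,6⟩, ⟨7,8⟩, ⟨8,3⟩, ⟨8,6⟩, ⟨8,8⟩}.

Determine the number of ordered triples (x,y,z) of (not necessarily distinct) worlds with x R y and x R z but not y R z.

0

R is Euclidean; there are no such tuples.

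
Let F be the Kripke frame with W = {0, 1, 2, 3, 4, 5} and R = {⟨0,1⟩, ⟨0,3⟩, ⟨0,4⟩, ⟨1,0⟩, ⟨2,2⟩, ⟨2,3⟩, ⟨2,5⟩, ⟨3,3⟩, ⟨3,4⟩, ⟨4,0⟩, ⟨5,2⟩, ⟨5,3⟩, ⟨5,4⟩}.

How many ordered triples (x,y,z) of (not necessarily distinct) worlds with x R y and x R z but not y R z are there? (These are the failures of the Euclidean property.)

19

Enumerating: (0,1,1), (0,1,3), (0,1,4), (0,3,1), (0,4,1), (0,4,3), (0,4,4), (1,0,0), (2,3,2), (2,3,5), (2,5,5), (3,4,3), … and 7 more.
Total: 19.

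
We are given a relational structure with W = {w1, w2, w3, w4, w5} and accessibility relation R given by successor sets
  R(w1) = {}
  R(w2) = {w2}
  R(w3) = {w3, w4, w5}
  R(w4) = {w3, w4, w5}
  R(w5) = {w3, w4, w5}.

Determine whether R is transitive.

Yes

Transitive: yes — every two-step R-path is closed by a direct edge.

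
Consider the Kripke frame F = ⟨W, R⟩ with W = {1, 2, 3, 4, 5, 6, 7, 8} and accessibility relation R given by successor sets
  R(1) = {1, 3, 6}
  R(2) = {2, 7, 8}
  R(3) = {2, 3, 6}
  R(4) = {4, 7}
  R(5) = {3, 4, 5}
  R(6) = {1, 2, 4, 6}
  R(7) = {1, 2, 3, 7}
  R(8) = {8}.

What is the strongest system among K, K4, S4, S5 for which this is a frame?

K

Transitive (axiom 4): no — 1 R 3 and 3 R 2, but not 1 R 2.
Reflexive (axiom T): yes — every world is R-related to itself.
Euclidean (axiom 5): no — 1 R 6 and 1 R 3, but not 6 R 3.
So F validates K; K4 would additionally require R to be transitive. The strongest is K.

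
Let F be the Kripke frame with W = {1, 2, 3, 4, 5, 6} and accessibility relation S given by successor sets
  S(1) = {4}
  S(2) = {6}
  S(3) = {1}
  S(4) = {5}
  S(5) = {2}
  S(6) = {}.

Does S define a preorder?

No

Reflexive: no — 1 is not related to itself.
Transitive: no — 1 S 4 and 4 S 5, but not 1 S 5.
So S is not a preorder.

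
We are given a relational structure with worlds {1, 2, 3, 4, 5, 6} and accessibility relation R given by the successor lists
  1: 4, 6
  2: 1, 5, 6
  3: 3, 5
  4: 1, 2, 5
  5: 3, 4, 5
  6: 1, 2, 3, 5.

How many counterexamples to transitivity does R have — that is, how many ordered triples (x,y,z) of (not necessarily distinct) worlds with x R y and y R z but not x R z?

24

Enumerating: (1,4,1), (1,4,2), (1,4,5), (1,6,1), (1,6,2), (1,6,3), (1,6,5), (2,1,4), (2,5,3), (2,5,4), (2,6,2), (2,6,3), … and 12 more.
Total: 24.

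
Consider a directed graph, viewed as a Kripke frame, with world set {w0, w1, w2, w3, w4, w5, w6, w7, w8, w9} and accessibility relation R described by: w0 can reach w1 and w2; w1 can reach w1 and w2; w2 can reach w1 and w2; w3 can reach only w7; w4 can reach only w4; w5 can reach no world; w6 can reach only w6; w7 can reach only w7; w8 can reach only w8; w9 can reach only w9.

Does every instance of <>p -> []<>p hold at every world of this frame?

By correspondence theory, 5 is valid on a frame iff R is Euclidean.
Euclidean: yes — any two successors of a common world are R-related.

Yes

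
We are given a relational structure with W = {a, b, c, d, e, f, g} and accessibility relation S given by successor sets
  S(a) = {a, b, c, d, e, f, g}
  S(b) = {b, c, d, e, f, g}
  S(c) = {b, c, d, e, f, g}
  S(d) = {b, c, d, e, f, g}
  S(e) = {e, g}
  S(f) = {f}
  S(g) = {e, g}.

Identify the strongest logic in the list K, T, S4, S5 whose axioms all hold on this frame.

S4

Reflexive (axiom T): yes — every world is S-related to itself.
Transitive (axiom 4): yes — every two-step S-path is closed by a direct edge.
Euclidean (axiom 5): no — a S e and a S b, but not e S b.
So F validates K, T, S4; S5 would additionally require S to be Euclidean. The strongest is S4.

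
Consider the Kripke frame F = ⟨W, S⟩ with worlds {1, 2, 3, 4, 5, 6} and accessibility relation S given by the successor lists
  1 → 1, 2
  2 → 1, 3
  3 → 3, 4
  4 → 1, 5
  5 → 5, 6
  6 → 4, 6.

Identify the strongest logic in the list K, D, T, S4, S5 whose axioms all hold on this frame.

D

Serial (axiom D): yes — every world has a successor (e.g. 1 S 1).
Reflexive (axiom T): no — 2 is not related to itself.
Transitive (axiom 4): no — 1 S 2 and 2 S 3, but not 1 S 3.
Euclidean (axiom 5): no — 2 S 1 and 2 S 3, but not 1 S 3.
So F validates K, D; T would additionally require S to be reflexive. The strongest is D.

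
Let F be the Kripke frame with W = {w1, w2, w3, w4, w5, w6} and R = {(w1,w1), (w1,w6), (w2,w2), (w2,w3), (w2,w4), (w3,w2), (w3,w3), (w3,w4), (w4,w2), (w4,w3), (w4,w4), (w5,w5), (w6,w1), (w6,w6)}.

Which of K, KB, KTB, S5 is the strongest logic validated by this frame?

S5

Symmetric (axiom B): yes — every pair in R has its reverse in R.
Reflexive (axiom T): yes — every world is R-related to itself.
Euclidean (axiom 5): yes — any two successors of a common world are R-related.
So F validates K, KB, KTB, S5. The strongest is S5.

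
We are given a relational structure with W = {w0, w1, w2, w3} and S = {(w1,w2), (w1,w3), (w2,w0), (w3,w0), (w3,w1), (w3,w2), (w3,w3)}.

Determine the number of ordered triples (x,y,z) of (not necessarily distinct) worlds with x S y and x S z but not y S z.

Enumerating: (w1,w2,w2), (w1,w2,w3), (w2,w0,w0), (w3,w0,w0), (w3,w0,w1), (w3,w0,w2), (w3,w0,w3), (w3,w1,w0), (w3,w1,w1), (w3,w2,w1), (w3,w2,w2), (w3,w2,w3).

12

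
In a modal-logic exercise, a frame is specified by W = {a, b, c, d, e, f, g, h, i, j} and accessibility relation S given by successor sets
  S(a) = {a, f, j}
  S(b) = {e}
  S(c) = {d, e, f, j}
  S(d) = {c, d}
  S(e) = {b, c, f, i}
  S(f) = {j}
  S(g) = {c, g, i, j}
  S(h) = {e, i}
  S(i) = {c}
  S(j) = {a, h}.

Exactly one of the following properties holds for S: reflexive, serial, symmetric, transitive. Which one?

Reflexive: no — b is not related to itself.
Serial: yes — every world has a successor (e.g. a S a).
Symmetric: no — a S f but not f S a.
Transitive: no — a S j and j S h, but not a S h.
Only serial holds.

serial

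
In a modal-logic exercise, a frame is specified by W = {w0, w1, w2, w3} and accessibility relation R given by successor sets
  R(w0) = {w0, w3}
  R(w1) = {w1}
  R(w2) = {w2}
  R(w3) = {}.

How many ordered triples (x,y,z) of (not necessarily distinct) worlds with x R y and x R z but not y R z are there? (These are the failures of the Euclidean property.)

Enumerating: (w0,w3,w0), (w0,w3,w3).

2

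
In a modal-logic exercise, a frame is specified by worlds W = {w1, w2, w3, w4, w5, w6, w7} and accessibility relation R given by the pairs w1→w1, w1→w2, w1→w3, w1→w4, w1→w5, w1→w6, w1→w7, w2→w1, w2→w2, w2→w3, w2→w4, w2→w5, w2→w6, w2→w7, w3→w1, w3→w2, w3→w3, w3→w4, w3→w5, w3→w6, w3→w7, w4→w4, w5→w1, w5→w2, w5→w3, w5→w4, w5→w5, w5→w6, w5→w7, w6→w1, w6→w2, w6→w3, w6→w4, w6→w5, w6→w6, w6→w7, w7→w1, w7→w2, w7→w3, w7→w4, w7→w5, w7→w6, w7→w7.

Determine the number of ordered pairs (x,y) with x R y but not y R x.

Enumerating: (w1,w4), (w2,w4), (w3,w4), (w5,w4), (w6,w4), (w7,w4).

6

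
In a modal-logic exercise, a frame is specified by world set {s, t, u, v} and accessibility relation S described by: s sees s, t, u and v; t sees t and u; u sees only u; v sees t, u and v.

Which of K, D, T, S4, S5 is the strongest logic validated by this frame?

Serial (axiom D): yes — every world has a successor (e.g. s S s).
Reflexive (axiom T): yes — every world is S-related to itself.
Transitive (axiom 4): yes — every two-step S-path is closed by a direct edge.
Euclidean (axiom 5): no — s S t and s S v, but not t S v.
So F validates K, D, T, S4; S5 would additionally require S to be Euclidean. The strongest is S4.

S4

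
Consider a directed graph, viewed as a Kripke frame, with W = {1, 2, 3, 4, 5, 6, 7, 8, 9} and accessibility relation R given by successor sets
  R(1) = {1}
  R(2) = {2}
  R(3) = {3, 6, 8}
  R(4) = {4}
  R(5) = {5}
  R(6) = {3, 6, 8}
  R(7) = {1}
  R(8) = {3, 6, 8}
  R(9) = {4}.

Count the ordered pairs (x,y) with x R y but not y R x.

Enumerating: (7,1), (9,4).

2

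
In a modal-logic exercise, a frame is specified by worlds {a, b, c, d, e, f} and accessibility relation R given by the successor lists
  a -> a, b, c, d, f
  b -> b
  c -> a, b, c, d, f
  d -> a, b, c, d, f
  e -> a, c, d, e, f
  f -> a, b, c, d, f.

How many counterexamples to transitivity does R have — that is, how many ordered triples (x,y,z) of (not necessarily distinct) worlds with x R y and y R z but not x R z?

Enumerating: (e,a,b), (e,c,b), (e,d,b), (e,f,b).

4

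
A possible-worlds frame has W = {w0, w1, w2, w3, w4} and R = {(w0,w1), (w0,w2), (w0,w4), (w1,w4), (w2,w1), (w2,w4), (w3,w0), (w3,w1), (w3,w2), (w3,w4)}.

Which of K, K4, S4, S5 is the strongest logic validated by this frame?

K4

Transitive (axiom 4): yes — every two-step R-path is closed by a direct edge.
Reflexive (axiom T): no — w0 is not related to itself.
Euclidean (axiom 5): no — w0 R w1 and w0 R w2, but not w1 R w2.
So F validates K, K4; S4 would additionally require R to be reflexive. The strongest is K4.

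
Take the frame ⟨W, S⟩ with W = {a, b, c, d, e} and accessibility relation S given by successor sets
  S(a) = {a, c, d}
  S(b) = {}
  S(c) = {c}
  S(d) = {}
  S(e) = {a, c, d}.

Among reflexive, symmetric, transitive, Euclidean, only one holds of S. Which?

Reflexive: no — b is not related to itself.
Symmetric: no — a S c but not c S a.
Transitive: yes — every two-step S-path is closed by a direct edge.
Euclidean: no — a S c and a S d, but not c S d.
Only transitive holds.

transitive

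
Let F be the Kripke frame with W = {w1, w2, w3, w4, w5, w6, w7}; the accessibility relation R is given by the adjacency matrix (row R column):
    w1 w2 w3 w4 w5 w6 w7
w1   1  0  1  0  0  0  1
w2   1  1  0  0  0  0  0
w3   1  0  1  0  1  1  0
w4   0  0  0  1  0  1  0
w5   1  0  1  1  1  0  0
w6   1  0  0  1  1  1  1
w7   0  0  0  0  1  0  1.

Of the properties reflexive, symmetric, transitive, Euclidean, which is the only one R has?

Reflexive: yes — every world is R-related to itself.
Symmetric: no — w1 R w7 but not w7 R w1.
Transitive: no — w1 R w3 and w3 R w5, but not w1 R w5.
Euclidean: no — w1 R w3 and w1 R w7, but not w3 R w7.
Only reflexive holds.

reflexive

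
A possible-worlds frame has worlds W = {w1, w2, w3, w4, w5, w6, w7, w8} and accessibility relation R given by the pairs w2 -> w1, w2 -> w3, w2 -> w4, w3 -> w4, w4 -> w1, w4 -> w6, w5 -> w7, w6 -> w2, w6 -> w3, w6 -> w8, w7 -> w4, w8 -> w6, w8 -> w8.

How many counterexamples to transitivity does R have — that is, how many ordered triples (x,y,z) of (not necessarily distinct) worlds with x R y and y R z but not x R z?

15

Enumerating: (w2,w4,w6), (w3,w4,w1), (w3,w4,w6), (w4,w6,w2), (w4,w6,w3), (w4,w6,w8), (w5,w7,w4), (w6,w2,w1), (w6,w2,w4), (w6,w3,w4), (w6,w8,w6), (w7,w4,w1), (w7,w4,w6), (w8,w6,w2), (w8,w6,w3).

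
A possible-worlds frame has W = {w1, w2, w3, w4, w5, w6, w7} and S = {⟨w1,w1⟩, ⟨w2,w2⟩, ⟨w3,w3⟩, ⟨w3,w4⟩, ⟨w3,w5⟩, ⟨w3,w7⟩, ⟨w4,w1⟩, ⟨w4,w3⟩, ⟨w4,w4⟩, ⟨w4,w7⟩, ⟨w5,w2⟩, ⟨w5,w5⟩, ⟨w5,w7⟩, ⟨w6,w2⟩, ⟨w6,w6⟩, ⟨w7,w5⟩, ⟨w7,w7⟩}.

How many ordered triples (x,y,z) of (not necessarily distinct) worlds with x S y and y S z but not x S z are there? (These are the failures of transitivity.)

5

Enumerating: (w3,w4,w1), (w3,w5,w2), (w4,w3,w5), (w4,w7,w5), (w7,w5,w2).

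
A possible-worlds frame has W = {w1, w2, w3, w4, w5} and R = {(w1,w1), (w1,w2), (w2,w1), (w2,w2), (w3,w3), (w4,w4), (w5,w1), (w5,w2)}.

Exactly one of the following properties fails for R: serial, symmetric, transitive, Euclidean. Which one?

Serial: yes — every world has a successor (e.g. w1 R w1).
Symmetric: no — w5 R w1 but not w1 R w5.
Transitive: yes — every two-step R-path is closed by a direct edge.
Euclidean: yes — any two successors of a common world are R-related.
Only symmetric fails.

symmetric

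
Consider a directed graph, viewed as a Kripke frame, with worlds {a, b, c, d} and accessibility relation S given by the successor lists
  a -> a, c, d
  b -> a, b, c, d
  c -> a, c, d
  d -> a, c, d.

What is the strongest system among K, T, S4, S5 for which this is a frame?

Reflexive (axiom T): yes — every world is S-related to itself.
Transitive (axiom 4): yes — every two-step S-path is closed by a direct edge.
Euclidean (axiom 5): no — b S a and b S b, but not a S b.
So F validates K, T, S4; S5 would additionally require S to be Euclidean. The strongest is S4.

S4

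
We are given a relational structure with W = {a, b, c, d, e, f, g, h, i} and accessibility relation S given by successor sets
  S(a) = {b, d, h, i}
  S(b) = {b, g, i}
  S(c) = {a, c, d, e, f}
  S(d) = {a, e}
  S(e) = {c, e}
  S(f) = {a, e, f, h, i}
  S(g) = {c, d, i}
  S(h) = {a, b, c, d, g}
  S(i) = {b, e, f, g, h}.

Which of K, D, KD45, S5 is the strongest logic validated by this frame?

Serial (axiom D): yes — every world has a successor (e.g. a S b).
Euclidean (axiom 5): no — a S b and a S d, but not b S d.
Transitive (axiom 4): no — a S b and b S g, but not a S g.
Reflexive (axiom T): no — a is not related to itself.
So F validates K, D; KD45 would additionally require S to be Euclidean and transitive. The strongest is D.

D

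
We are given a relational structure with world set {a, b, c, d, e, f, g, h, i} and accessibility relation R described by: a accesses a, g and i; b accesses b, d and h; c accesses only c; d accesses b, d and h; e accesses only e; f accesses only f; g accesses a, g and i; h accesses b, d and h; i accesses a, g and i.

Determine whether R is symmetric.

Symmetric: yes — every pair in R has its reverse in R.

Yes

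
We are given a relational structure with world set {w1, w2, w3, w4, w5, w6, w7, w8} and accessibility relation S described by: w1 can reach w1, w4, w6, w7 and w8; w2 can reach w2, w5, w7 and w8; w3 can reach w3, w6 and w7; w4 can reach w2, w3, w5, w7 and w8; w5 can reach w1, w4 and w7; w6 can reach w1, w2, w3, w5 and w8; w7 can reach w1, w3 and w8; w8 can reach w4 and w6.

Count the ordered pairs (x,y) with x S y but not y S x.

Enumerating: (w1,w4), (w1,w8), (w2,w5), (w2,w7), (w2,w8), (w4,w2), (w4,w3), (w4,w7), (w5,w1), (w5,w7), (w6,w2), (w6,w5), (w7,w8).

13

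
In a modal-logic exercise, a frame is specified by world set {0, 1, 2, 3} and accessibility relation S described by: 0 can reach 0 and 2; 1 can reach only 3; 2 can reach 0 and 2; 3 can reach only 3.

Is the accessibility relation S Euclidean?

Yes

Euclidean: yes — any two successors of a common world are S-related.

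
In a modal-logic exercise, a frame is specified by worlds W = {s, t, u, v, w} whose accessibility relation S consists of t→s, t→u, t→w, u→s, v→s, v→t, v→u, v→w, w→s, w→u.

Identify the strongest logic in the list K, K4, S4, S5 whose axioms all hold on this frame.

K4

Transitive (axiom 4): yes — every two-step S-path is closed by a direct edge.
Reflexive (axiom T): no — s is not related to itself.
Euclidean (axiom 5): no — t S s and t S u, but not s S u.
So F validates K, K4; S4 would additionally require S to be reflexive. The strongest is K4.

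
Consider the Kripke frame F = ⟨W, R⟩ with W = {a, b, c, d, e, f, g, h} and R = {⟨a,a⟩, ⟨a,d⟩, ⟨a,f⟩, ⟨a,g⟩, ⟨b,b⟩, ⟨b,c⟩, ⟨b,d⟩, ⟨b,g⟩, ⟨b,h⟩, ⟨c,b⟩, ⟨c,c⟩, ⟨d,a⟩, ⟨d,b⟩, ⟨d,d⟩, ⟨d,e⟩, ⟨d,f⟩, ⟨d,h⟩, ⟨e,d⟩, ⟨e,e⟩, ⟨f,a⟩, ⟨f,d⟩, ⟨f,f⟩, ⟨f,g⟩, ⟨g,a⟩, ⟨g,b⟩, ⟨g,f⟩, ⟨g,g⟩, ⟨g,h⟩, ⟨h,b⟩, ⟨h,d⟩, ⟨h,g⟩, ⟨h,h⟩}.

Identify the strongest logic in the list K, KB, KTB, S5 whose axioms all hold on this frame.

KTB

Symmetric (axiom B): yes — every pair in R has its reverse in R.
Reflexive (axiom T): yes — every world is R-related to itself.
Euclidean (axiom 5): no — a R d and a R g, but not d R g.
So F validates K, KB, KTB; S5 would additionally require R to be Euclidean. The strongest is KTB.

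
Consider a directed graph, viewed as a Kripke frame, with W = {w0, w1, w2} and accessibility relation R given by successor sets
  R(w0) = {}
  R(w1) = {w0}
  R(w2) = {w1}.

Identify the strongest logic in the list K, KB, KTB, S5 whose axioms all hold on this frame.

K

Symmetric (axiom B): no — w1 R w0 but not w0 R w1.
Reflexive (axiom T): no — w0 is not related to itself.
Euclidean (axiom 5): no — w1 R w0 and w1 R w0, but not w0 R w0.
So F validates K; KB would additionally require R to be symmetric. The strongest is K.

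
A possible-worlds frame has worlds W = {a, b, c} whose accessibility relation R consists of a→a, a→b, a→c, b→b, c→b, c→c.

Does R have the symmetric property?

No

Symmetric: no — a R b but not b R a.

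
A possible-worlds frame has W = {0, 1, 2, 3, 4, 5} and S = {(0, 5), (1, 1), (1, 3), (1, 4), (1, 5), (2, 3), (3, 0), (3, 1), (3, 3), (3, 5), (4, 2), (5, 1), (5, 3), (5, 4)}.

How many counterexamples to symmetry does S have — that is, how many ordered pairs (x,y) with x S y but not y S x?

6

Enumerating: (0,5), (1,4), (2,3), (3,0), (4,2), (5,4).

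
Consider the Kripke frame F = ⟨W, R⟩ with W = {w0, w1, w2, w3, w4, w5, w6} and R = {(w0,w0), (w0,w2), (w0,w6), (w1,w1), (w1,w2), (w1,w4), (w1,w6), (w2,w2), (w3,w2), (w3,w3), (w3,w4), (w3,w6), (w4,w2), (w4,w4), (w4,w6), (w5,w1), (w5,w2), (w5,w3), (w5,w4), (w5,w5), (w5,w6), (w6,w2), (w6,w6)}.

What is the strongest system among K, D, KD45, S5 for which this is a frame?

D

Serial (axiom D): yes — every world has a successor (e.g. w0 R w0).
Euclidean (axiom 5): no — w0 R w2 and w0 R w6, but not w2 R w6.
Transitive (axiom 4): yes — every two-step R-path is closed by a direct edge.
Reflexive (axiom T): yes — every world is R-related to itself.
So F validates K, D; KD45 would additionally require R to be Euclidean. The strongest is D.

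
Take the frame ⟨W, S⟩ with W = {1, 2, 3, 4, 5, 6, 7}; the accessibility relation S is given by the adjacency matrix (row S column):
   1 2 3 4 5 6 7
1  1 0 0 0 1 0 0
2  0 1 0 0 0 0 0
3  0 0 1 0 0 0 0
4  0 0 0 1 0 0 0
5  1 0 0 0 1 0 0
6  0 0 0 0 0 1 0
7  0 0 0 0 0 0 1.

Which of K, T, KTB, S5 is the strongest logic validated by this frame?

Reflexive (axiom T): yes — every world is S-related to itself.
Symmetric (axiom B): yes — every pair in S has its reverse in S.
Euclidean (axiom 5): yes — any two successors of a common world are S-related.
So F validates K, T, KTB, S5. The strongest is S5.

S5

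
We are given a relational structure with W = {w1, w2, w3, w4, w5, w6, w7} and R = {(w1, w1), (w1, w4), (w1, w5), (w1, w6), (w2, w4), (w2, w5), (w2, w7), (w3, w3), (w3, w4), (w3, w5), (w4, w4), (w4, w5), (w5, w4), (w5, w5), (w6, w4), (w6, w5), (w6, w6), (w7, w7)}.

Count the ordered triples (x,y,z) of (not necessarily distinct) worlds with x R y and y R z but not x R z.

R is transitive; there are no such tuples.

0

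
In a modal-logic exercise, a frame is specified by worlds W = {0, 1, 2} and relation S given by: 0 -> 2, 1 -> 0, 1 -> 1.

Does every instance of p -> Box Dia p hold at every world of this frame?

No

By correspondence theory, B is valid on a frame iff S is symmetric.
Symmetric: no — 0 S 2 but not 2 S 0.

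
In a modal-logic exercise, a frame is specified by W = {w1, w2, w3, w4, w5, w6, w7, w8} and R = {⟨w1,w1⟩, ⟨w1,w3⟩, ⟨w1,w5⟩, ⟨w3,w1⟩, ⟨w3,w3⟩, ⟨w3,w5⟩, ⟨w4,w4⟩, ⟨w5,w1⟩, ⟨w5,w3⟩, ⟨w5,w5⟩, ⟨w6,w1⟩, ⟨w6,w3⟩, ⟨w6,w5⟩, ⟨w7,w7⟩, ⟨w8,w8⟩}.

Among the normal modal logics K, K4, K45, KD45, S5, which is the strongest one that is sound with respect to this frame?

Transitive (axiom 4): yes — every two-step R-path is closed by a direct edge.
Euclidean (axiom 5): yes — any two successors of a common world are R-related.
Serial (axiom D): no — w2 has no R-successor.
Reflexive (axiom T): no — w2 is not related to itself.
So F validates K, K4, K45; KD45 would additionally require R to be serial. The strongest is K45.

K45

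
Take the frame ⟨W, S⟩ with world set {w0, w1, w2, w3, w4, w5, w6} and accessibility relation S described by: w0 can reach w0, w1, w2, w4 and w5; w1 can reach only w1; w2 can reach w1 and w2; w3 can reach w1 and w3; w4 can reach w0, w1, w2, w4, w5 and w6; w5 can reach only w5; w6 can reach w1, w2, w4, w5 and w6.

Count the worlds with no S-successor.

0

S is serial; there are no such worlds.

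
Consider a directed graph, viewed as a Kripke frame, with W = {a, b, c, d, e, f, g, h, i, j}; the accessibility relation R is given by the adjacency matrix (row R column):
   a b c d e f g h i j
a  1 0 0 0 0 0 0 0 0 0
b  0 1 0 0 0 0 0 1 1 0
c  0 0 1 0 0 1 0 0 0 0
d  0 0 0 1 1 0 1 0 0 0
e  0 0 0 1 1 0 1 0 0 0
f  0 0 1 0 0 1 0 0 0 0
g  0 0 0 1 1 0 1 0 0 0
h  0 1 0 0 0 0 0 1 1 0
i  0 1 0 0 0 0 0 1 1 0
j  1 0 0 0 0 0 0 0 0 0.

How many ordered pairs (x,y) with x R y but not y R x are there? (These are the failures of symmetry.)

1

Enumerating: (j,a).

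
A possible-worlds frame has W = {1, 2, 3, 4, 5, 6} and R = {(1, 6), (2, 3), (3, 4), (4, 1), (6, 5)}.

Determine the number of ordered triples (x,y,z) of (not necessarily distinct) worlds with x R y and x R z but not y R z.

Enumerating: (1,6,6), (2,3,3), (3,4,4), (4,1,1), (6,5,5).

5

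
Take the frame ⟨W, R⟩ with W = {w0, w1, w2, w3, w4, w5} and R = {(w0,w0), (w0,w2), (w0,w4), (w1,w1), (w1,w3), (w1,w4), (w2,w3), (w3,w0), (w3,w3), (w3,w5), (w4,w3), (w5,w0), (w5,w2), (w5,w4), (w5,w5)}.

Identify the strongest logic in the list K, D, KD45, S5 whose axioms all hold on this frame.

D

Serial (axiom D): yes — every world has a successor (e.g. w0 R w0).
Euclidean (axiom 5): no — w0 R w2 and w0 R w4, but not w2 R w4.
Transitive (axiom 4): no — w0 R w2 and w2 R w3, but not w0 R w3.
Reflexive (axiom T): no — w2 is not related to itself.
So F validates K, D; KD45 would additionally require R to be Euclidean and transitive. The strongest is D.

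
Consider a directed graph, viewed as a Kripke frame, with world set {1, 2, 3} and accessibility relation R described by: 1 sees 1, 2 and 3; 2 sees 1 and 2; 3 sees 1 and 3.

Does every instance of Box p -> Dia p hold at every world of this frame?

Yes

The schema D characterises exactly the serial frames.
Serial: yes — every world has a successor (e.g. 1 R 1).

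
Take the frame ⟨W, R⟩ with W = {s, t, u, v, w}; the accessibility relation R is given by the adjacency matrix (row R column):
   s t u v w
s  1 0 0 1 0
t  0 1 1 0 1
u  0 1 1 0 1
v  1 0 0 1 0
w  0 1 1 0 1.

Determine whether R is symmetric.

Symmetric: yes — every pair in R has its reverse in R.

Yes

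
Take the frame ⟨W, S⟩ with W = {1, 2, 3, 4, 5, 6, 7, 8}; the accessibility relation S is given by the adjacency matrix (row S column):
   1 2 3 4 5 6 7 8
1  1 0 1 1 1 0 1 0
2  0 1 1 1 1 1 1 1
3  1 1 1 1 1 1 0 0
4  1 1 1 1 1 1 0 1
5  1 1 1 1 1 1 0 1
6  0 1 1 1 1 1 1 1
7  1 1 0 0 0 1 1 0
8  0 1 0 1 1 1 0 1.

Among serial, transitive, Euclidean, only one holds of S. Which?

serial

Serial: yes — every world has a successor (e.g. 1 S 1).
Transitive: no — 1 S 3 and 3 S 2, but not 1 S 2.
Euclidean: no — 1 S 3 and 1 S 7, but not 3 S 7.
Only serial holds.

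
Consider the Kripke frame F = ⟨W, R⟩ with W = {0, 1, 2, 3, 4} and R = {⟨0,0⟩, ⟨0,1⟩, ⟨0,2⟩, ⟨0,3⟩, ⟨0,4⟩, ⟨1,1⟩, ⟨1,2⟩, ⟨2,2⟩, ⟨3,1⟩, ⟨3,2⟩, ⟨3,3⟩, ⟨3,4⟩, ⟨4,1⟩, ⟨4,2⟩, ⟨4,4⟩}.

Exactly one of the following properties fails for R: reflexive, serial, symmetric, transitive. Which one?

symmetric

Reflexive: yes — every world is R-related to itself.
Serial: yes — every world has a successor (e.g. 0 R 0).
Symmetric: no — 0 R 1 but not 1 R 0.
Transitive: yes — every two-step R-path is closed by a direct edge.
Only symmetric fails.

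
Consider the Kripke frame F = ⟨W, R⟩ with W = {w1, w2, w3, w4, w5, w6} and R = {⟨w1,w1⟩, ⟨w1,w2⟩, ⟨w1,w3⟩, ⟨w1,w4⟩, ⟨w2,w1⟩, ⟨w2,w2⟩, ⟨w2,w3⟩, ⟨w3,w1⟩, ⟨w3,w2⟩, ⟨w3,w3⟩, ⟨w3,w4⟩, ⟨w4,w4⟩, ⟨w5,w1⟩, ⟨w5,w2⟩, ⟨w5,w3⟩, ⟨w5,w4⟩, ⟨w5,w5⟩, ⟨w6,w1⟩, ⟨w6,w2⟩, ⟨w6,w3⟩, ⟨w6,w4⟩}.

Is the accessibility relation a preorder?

Reflexive: no — w6 is not related to itself.
Transitive: no — w2 R w1 and w1 R w4, but not w2 R w4.
So R is not a preorder.

No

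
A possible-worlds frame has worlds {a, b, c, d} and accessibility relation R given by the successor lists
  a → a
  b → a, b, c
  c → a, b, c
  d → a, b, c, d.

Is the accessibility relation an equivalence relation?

No

Reflexive: yes — every world is R-related to itself.
Symmetric: no — b R a but not a R b.
Transitive: yes — every two-step R-path is closed by a direct edge.
So R is not an equivalence relation.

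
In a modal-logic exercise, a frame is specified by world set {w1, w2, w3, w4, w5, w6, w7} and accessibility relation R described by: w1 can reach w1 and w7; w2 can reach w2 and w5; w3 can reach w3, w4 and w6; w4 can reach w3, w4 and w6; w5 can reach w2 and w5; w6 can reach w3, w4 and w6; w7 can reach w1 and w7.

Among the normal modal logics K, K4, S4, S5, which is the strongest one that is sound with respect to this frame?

S5

Transitive (axiom 4): yes — every two-step R-path is closed by a direct edge.
Reflexive (axiom T): yes — every world is R-related to itself.
Euclidean (axiom 5): yes — any two successors of a common world are R-related.
So F validates K, K4, S4, S5. The strongest is S5.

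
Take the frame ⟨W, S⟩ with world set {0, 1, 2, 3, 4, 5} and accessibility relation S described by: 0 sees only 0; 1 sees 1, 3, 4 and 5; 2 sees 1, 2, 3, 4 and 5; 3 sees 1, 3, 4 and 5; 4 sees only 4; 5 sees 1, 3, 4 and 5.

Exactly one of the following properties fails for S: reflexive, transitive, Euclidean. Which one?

Reflexive: yes — every world is S-related to itself.
Transitive: yes — every two-step S-path is closed by a direct edge.
Euclidean: no — 1 S 4 and 1 S 3, but not 4 S 3.
Only Euclidean fails.

Euclidean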